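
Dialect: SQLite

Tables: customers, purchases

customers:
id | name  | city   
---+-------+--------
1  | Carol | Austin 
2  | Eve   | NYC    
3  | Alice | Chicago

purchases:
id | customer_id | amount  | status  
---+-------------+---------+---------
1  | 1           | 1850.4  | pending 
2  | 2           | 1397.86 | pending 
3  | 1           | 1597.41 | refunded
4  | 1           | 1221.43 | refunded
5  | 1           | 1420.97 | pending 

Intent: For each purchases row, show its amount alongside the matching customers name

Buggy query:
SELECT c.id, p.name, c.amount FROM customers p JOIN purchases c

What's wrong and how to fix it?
Bug: Missing join condition: each purchases row is matched to all customers rows instead of just its own

Fix: Specify the join condition linking the foreign key to the parent id

Corrected query:
SELECT c.id, p.name, c.amount FROM customers p JOIN purchases c ON c.customer_id = p.id

Result:
id | name  | amount 
---+-------+--------
1  | Carol | 1850.4 
2  | Eve   | 1397.86
3  | Carol | 1597.41
4  | Carol | 1221.43
5  | Carol | 1420.97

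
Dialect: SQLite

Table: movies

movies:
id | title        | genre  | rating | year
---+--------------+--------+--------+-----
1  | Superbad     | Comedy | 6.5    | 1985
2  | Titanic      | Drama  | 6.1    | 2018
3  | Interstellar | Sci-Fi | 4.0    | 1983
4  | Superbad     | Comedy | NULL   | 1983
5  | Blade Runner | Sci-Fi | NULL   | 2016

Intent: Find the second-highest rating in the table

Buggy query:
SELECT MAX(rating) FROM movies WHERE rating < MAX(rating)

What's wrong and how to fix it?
Bug: MAX(rating) on the right of the comparison is an aggregate-in-WHERE error

Fix: Compute the overall MAX in a subquery, then take MAX of rows below it

Corrected query:
SELECT MAX(rating) FROM movies WHERE rating < (SELECT MAX(rating) FROM movies)

Result:
MAX(rating)
-----------
6.1        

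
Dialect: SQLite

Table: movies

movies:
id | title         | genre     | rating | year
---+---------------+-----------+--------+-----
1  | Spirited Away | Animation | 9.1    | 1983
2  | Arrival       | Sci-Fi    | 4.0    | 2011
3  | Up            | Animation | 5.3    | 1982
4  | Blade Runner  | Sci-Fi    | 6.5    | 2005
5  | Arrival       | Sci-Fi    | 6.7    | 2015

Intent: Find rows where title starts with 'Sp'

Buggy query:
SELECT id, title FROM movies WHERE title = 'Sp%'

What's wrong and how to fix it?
Bug: '=' compares the literal string including the % character; pattern matching needs LIKE

Fix: Use LIKE for wildcard pattern matching

Corrected query:
SELECT id, title FROM movies WHERE title LIKE 'Sp%'

Result:
id | title        
---+--------------
1  | Spirited Away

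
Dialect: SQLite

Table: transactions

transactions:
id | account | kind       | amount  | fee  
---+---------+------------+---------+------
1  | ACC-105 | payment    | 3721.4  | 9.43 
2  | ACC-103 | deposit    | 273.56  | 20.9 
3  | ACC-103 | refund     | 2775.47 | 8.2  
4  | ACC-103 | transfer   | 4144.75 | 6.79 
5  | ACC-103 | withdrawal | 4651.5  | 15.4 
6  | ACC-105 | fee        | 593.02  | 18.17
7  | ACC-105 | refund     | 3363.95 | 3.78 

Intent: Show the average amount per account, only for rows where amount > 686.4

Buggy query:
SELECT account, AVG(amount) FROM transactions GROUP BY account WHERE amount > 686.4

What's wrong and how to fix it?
Bug: WHERE cannot follow GROUP BY

Fix: Move the WHERE clause before GROUP BY

Corrected query:
SELECT account, AVG(amount) FROM transactions WHERE amount > 686.4 GROUP BY account

Result:
account | AVG(amount)
--------+------------
ACC-103 | 3857.24    
ACC-105 | 3542.675   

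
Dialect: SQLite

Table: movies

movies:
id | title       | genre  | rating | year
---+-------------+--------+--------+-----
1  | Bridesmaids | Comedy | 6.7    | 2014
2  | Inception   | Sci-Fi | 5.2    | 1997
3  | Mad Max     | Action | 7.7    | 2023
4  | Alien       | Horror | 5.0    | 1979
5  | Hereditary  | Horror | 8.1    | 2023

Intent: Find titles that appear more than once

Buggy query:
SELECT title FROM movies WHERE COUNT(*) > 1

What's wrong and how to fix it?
Bug: COUNT(*) is an aggregate and cannot be used in WHERE

Fix: GROUP BY title, then filter groups with HAVING COUNT(*) > 1

Corrected query:
SELECT title FROM movies GROUP BY title HAVING COUNT(*) > 1

Result:
(no rows)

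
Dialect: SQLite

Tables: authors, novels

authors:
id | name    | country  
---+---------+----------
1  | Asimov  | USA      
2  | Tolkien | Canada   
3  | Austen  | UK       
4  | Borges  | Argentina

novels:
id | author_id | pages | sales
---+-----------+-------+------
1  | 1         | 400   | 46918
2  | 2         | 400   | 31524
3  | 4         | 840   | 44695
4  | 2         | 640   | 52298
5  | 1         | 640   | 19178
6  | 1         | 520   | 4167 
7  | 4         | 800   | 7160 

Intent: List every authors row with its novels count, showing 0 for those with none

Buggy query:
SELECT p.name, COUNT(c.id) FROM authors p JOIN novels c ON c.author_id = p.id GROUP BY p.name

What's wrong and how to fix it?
Bug: INNER JOIN drops authors rows that have no matching novels rows

Fix: Use LEFT JOIN so parents without children still appear (COUNT(c.id) gives 0)

Corrected query:
SELECT p.name, COUNT(c.id) FROM authors p LEFT JOIN novels c ON c.author_id = p.id GROUP BY p.name

Result:
name    | COUNT(c.id)
--------+------------
Asimov  | 3          
Austen  | 0          
Borges  | 2          
Tolkien | 2          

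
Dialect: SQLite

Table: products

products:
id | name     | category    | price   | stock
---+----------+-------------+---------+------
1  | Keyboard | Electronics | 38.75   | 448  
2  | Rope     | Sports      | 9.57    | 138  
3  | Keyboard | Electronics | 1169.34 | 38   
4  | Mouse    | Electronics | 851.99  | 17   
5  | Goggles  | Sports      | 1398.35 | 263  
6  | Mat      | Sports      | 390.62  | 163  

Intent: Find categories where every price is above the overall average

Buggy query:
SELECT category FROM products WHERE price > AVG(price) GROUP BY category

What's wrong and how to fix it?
Bug: WHERE evaluates per row before aggregation, so AVG() is unavailable

Fix: Compute the overall average in a scalar subquery and compare each group's MIN against it in HAVING

Corrected query:
SELECT category FROM products GROUP BY category HAVING MIN(price) > (SELECT AVG(price) FROM products)

Result:
(no rows)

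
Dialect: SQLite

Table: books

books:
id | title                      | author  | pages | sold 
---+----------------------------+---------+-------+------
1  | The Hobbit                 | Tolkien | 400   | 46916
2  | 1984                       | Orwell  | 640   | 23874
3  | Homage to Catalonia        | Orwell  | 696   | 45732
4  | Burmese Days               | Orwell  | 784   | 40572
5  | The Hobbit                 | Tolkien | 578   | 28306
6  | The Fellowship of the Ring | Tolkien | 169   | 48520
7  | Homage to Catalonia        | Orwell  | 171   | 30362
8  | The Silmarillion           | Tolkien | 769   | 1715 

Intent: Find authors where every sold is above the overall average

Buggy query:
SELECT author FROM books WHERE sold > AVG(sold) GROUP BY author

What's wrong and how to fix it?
Bug: WHERE evaluates per row before aggregation, so AVG() is unavailable

Fix: Use a subquery for AVG and a HAVING MIN(...) filter so the condition holds for every row in the group

Corrected query:
SELECT author FROM books GROUP BY author HAVING MIN(sold) > (SELECT AVG(sold) FROM books)

Result:
(no rows)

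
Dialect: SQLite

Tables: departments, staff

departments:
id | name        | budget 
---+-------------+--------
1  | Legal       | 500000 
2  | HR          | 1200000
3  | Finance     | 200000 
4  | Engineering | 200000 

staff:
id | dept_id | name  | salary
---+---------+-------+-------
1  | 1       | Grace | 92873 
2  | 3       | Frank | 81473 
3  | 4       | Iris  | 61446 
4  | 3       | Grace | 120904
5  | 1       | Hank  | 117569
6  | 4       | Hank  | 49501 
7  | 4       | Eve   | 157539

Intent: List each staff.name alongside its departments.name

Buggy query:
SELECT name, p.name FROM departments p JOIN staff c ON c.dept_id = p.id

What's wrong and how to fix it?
Bug: Both tables have a 'name' column; the unqualified reference is ambiguous

Fix: Qualify the column with its table alias (c.name)

Corrected query:
SELECT c.name, p.name FROM departments p JOIN staff c ON c.dept_id = p.id

Result:
name  | name       
------+------------
Grace | Legal      
Frank | Finance    
Iris  | Engineering
Grace | Finance    
Hank  | Legal      
Hank  | Engineering
Eve   | Engineering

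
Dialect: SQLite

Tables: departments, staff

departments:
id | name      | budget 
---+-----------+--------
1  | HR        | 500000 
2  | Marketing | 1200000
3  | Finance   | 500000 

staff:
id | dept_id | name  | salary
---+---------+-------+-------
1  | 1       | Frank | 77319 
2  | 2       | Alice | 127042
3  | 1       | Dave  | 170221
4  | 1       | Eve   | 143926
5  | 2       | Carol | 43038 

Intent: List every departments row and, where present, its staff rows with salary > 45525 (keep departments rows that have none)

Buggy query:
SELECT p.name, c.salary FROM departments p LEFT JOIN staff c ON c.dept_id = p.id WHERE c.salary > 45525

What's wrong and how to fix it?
Bug: A WHERE condition on the right-hand table after LEFT JOIN drops unmatched parents

Fix: Move the right-table condition into the ON clause so unmatched parents are kept

Corrected query:
SELECT p.name, c.salary FROM departments p LEFT JOIN staff c ON c.dept_id = p.id AND c.salary > 45525

Result:
name      | salary
----------+-------
HR        | 77319 
HR        | 143926
HR        | 170221
Marketing | 127042
Finance   | NULL  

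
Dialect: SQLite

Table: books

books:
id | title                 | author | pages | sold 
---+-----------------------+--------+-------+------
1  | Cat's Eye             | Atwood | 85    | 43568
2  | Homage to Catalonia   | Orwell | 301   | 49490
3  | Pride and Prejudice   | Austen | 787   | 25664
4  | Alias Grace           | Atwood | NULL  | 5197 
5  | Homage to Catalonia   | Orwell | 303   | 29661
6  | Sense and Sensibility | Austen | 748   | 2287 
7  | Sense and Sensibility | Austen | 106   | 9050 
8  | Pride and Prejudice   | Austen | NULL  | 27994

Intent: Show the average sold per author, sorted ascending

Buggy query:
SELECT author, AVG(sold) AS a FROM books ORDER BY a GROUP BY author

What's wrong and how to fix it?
Bug: ORDER BY appears before GROUP BY; SQL clause order requires GROUP BY first

Fix: Move ORDER BY to the end, after GROUP BY

Corrected query:
SELECT author, AVG(sold) AS a FROM books GROUP BY author ORDER BY a

Result:
author | a       
-------+---------
Austen | 16248.75
Atwood | 24382.5 
Orwell | 39575.5 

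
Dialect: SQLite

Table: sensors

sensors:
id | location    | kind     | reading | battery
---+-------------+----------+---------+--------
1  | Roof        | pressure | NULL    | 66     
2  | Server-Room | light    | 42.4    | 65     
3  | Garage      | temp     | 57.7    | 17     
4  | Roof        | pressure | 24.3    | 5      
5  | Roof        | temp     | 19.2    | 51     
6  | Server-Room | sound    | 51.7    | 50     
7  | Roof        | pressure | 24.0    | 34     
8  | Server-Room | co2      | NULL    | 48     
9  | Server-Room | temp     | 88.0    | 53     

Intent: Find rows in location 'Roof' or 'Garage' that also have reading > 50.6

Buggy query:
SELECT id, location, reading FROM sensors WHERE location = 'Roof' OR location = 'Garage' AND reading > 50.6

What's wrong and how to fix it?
Bug: AND binds tighter than OR, so this parses as location = 'Roof' OR (location = 'Garage' AND reading > 50.6)

Fix: Add parentheses around the OR so the AND applies to both alternatives

Corrected query:
SELECT id, location, reading FROM sensors WHERE (location = 'Roof' OR location = 'Garage') AND reading > 50.6

Result:
id | location | reading
---+----------+--------
3  | Garage   | 57.7   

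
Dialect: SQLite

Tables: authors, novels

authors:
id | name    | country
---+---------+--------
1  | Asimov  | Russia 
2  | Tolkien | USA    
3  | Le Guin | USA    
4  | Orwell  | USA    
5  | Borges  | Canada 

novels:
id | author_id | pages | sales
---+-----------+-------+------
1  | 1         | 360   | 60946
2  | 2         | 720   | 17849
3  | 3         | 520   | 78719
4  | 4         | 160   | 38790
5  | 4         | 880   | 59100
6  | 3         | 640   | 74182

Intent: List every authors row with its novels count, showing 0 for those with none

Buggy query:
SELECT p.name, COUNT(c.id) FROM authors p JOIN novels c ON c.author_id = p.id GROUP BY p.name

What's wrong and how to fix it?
Bug: An inner join excludes parents with zero children

Fix: Switch to LEFT JOIN to retain unmatched parent rows

Corrected query:
SELECT p.name, COUNT(c.id) FROM authors p LEFT JOIN novels c ON c.author_id = p.id GROUP BY p.name

Result:
name    | COUNT(c.id)
--------+------------
Asimov  | 1          
Borges  | 0          
Le Guin | 2          
Orwell  | 2          
Tolkien | 1          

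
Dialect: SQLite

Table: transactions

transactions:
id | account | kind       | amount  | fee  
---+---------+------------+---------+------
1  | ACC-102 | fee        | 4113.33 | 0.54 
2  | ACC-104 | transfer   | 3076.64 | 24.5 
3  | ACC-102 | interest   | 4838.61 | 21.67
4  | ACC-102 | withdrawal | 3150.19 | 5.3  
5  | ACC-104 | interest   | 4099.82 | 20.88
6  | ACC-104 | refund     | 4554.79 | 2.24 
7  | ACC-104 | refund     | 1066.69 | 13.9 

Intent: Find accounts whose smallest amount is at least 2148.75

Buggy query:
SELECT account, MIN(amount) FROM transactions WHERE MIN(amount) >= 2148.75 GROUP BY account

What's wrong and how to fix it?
Bug: MIN() in WHERE is a misuse of aggregate

Fix: Replace WHERE with HAVING after the GROUP BY

Corrected query:
SELECT account, MIN(amount) FROM transactions GROUP BY account HAVING MIN(amount) >= 2148.75

Result:
account | MIN(amount)
--------+------------
ACC-102 | 3150.19    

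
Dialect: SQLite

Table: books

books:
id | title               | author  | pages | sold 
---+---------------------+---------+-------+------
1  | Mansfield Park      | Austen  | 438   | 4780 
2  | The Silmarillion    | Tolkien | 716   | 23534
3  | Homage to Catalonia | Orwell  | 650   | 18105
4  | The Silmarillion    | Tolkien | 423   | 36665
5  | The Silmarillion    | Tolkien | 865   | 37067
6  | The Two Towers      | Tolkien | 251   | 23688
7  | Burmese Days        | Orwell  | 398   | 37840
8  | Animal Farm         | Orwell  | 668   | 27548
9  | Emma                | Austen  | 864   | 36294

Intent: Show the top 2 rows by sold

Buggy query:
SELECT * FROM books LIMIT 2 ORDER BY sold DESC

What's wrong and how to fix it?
Bug: ORDER BY cannot follow LIMIT; LIMIT is the final clause

Fix: Sort with ORDER BY, then apply LIMIT

Corrected query:
SELECT * FROM books ORDER BY sold DESC LIMIT 2

Result:
id | title            | author  | pages | sold 
---+------------------+---------+-------+------
7  | Burmese Days     | Orwell  | 398   | 37840
5  | The Silmarillion | Tolkien | 865   | 37067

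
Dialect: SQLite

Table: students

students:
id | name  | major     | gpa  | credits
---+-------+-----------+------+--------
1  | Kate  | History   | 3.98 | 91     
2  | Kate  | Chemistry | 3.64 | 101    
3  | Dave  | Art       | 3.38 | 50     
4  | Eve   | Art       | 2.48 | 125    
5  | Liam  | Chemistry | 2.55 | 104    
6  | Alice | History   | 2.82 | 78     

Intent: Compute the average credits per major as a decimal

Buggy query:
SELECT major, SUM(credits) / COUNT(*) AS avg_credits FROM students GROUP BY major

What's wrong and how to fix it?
Bug: SUM(credits) and COUNT(*) are both integers; the division truncates the fractional part

Fix: Multiply by 1.0 (or CAST to REAL) to force floating-point division

Corrected query:
SELECT major, SUM(credits) * 1.0 / COUNT(*) AS avg_credits FROM students GROUP BY major

Result:
major     | avg_credits
----------+------------
Art       | 87.5       
Chemistry | 102.5      
History   | 84.5       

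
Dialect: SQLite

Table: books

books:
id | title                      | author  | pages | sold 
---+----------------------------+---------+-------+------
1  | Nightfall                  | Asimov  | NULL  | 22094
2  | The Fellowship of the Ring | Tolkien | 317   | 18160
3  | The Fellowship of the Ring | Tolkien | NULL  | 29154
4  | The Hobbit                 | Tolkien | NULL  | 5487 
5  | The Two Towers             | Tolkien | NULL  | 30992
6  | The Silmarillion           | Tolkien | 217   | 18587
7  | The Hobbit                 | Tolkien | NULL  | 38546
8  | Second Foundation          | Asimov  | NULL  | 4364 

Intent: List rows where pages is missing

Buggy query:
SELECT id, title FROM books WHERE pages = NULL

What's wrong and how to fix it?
Bug: '= NULL' is always unknown in SQL three-valued logic, so no rows match

Fix: Use IS NULL to test for NULL

Corrected query:
SELECT id, title FROM books WHERE pages IS NULL

Result:
id | title                     
---+---------------------------
1  | Nightfall                 
3  | The Fellowship of the Ring
4  | The Hobbit                
5  | The Two Towers            
7  | The Hobbit                
8  | Second Foundation         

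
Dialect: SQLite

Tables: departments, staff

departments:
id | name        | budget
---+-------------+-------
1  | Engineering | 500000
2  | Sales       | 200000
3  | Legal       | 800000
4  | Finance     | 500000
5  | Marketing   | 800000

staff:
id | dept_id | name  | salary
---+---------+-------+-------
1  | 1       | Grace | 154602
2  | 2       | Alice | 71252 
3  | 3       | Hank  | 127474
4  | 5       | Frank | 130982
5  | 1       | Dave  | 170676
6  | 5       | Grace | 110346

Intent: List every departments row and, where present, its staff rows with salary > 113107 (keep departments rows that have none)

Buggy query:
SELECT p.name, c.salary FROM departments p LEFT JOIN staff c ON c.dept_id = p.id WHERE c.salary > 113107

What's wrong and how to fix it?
Bug: Filtering c.salary in WHERE discards the NULL rows produced by LEFT JOIN, turning it into an inner join

Fix: Move the right-table condition into the ON clause so unmatched parents are kept

Corrected query:
SELECT p.name, c.salary FROM departments p LEFT JOIN staff c ON c.dept_id = p.id AND c.salary > 113107

Result:
name        | salary
------------+-------
Engineering | 154602
Engineering | 170676
Sales       | NULL  
Legal       | 127474
Finance     | NULL  
Marketing   | 130982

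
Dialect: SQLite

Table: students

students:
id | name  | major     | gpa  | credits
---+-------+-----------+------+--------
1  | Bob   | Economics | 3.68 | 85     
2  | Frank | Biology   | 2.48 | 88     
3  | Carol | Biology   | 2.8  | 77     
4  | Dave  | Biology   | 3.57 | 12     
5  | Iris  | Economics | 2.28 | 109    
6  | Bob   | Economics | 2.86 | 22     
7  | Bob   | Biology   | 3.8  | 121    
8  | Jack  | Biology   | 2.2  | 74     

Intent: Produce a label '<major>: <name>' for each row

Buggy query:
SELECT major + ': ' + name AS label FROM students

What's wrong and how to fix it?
Bug: '+' is numeric addition; on text columns SQLite converts them to 0 instead of concatenating

Fix: Replace + with || to concatenate text

Corrected query:
SELECT major || ': ' || name AS label FROM students

Result:
label          
---------------
Economics: Bob 
Biology: Frank 
Biology: Carol 
Biology: Dave  
Economics: Iris
Economics: Bob 
Biology: Bob   
Biology: Jack  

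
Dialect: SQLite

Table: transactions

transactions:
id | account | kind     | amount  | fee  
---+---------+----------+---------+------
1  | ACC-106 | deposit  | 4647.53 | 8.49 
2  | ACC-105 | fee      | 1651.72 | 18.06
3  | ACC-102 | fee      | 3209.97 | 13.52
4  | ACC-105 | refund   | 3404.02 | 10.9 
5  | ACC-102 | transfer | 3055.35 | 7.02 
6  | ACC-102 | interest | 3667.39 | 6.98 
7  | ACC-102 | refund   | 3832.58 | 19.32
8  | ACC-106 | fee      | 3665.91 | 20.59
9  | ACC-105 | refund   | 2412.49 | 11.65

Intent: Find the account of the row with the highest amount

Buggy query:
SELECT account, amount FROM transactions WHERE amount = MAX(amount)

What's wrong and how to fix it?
Bug: WHERE is evaluated per row; an aggregate over the whole table isn't defined there

Fix: Use a subquery: WHERE amount = (SELECT MAX(amount) FROM transactions)

Corrected query:
SELECT account, amount FROM transactions WHERE amount = (SELECT MAX(amount) FROM transactions)

Result:
account | amount 
--------+--------
ACC-106 | 4647.53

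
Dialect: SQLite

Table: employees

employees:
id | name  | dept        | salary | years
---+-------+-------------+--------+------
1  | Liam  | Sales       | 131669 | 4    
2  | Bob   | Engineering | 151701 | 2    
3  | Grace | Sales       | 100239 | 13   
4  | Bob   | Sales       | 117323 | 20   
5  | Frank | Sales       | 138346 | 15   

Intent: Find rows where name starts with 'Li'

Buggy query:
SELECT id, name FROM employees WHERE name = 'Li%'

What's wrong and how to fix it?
Bug: '=' compares the literal string including the % character; pattern matching needs LIKE

Fix: Replace '=' with LIKE so 'Li%' is treated as a pattern

Corrected query:
SELECT id, name FROM employees WHERE name LIKE 'Li%'

Result:
id | name
---+-----
1  | Liam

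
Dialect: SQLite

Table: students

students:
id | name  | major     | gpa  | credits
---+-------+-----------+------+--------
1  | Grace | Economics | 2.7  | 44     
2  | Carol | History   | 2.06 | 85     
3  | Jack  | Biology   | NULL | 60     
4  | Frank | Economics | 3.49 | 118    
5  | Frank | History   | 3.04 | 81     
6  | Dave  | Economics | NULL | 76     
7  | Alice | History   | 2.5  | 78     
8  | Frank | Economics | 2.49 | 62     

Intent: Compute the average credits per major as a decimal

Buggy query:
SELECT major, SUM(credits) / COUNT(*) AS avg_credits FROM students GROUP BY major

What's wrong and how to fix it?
Bug: SUM(credits) and COUNT(*) are both integers; the division truncates the fractional part

Fix: Multiply by 1.0 (or CAST to REAL) to force floating-point division

Corrected query:
SELECT major, SUM(credits) * 1.0 / COUNT(*) AS avg_credits FROM students GROUP BY major

Result:
major     | avg_credits
----------+------------
Biology   | 60         
Economics | 75         
History   | 81.333333  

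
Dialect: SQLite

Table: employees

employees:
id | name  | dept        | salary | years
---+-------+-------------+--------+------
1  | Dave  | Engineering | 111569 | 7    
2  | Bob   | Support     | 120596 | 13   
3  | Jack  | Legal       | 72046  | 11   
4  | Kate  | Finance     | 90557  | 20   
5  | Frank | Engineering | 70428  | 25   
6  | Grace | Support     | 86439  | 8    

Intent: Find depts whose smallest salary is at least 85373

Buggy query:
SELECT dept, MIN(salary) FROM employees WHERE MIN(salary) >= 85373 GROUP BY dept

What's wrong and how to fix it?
Bug: MIN() in WHERE is a misuse of aggregate

Fix: Use HAVING for the per-group MIN condition

Corrected query:
SELECT dept, MIN(salary) FROM employees GROUP BY dept HAVING MIN(salary) >= 85373

Result:
dept    | MIN(salary)
--------+------------
Finance | 90557      
Support | 86439      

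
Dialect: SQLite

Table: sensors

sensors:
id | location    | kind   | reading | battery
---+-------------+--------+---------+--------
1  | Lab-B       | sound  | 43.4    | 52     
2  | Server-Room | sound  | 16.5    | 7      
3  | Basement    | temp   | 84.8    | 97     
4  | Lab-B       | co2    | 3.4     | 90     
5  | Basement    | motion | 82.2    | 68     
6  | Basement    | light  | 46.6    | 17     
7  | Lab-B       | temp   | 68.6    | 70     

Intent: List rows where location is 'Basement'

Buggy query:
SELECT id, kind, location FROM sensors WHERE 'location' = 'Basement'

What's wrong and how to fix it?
Bug: Single quotes denote string literals in SQL; the column name is being compared as a constant string

Fix: Reference the column as location without single quotes

Corrected query:
SELECT id, kind, location FROM sensors WHERE location = 'Basement'

Result:
id | kind   | location
---+--------+---------
3  | temp   | Basement
5  | motion | Basement
6  | light  | Basement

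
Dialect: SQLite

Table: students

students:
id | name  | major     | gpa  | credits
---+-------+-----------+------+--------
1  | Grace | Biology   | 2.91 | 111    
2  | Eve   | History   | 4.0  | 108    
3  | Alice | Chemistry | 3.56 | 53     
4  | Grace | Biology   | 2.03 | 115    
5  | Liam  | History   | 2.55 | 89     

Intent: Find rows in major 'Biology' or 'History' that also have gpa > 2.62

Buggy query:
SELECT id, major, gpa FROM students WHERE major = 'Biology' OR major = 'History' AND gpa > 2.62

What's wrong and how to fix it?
Bug: AND binds tighter than OR, so this parses as major = 'Biology' OR (major = 'History' AND gpa > 2.62)

Fix: Add parentheses around the OR so the AND applies to both alternatives

Corrected query:
SELECT id, major, gpa FROM students WHERE (major = 'Biology' OR major = 'History') AND gpa > 2.62

Result:
id | major   | gpa 
---+---------+-----
1  | Biology | 2.91
2  | History | 4   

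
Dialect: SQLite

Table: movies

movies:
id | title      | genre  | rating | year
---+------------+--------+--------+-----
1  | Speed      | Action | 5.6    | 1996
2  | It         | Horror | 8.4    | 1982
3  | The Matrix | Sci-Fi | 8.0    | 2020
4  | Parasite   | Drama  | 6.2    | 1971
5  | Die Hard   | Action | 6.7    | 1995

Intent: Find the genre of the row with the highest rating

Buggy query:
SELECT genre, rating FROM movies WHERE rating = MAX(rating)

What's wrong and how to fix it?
Bug: WHERE is evaluated per row; an aggregate over the whole table isn't defined there

Fix: Use a subquery: WHERE rating = (SELECT MAX(rating) FROM movies)

Corrected query:
SELECT genre, rating FROM movies WHERE rating = (SELECT MAX(rating) FROM movies)

Result:
genre  | rating
-------+-------
Horror | 8.4   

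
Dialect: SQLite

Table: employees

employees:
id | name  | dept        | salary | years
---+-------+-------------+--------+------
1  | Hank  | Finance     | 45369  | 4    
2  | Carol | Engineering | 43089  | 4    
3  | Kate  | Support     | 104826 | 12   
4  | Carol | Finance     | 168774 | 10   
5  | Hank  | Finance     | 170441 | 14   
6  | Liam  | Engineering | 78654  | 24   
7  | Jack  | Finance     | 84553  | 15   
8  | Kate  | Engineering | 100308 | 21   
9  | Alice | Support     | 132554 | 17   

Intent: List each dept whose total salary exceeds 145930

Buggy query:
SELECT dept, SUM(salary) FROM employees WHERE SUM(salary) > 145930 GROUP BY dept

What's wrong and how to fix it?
Bug: Aggregate functions cannot appear in a WHERE clause

Fix: Move the aggregate condition to a HAVING clause

Corrected query:
SELECT dept, SUM(salary) FROM employees GROUP BY dept HAVING SUM(salary) > 145930

Result:
dept        | SUM(salary)
------------+------------
Engineering | 222051     
Finance     | 469137     
Support     | 237380     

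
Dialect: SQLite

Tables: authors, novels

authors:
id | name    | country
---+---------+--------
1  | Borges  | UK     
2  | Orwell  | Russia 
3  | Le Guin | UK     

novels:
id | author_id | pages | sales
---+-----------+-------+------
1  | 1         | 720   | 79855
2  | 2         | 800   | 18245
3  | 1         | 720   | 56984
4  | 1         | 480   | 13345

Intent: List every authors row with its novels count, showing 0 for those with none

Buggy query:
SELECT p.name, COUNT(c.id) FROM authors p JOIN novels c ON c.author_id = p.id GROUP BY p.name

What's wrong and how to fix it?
Bug: INNER JOIN drops authors rows that have no matching novels rows

Fix: Switch to LEFT JOIN to retain unmatched parent rows

Corrected query:
SELECT p.name, COUNT(c.id) FROM authors p LEFT JOIN novels c ON c.author_id = p.id GROUP BY p.name

Result:
name    | COUNT(c.id)
--------+------------
Borges  | 3          
Le Guin | 0          
Orwell  | 1          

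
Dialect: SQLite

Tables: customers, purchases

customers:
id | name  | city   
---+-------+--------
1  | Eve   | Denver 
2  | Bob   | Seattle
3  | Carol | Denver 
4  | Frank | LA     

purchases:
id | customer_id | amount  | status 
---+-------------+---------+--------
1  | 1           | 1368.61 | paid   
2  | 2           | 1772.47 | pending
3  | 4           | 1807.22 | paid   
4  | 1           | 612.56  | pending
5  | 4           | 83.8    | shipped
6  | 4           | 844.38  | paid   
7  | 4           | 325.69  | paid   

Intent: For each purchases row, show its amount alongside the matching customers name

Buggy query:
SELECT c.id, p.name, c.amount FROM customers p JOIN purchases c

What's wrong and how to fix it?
Bug: JOIN with no ON clause produces a cartesian product; every purchases row pairs with every customers row

Fix: Specify the join condition linking the foreign key to the parent id

Corrected query:
SELECT c.id, p.name, c.amount FROM customers p JOIN purchases c ON c.customer_id = p.id

Result:
id | name  | amount 
---+-------+--------
1  | Eve   | 1368.61
2  | Bob   | 1772.47
3  | Frank | 1807.22
4  | Eve   | 612.56 
5  | Frank | 83.8   
6  | Frank | 844.38 
7  | Frank | 325.69 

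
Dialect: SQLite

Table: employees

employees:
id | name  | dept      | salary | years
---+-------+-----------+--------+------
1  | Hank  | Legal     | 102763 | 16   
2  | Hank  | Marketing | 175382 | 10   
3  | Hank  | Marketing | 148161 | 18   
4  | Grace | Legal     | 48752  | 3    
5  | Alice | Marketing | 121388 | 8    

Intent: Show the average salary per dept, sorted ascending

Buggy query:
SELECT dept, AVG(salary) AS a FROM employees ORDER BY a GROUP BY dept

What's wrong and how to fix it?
Bug: GROUP BY must precede ORDER BY

Fix: Reorder: SELECT … FROM … GROUP BY … ORDER BY …

Corrected query:
SELECT dept, AVG(salary) AS a FROM employees GROUP BY dept ORDER BY a

Result:
dept      | a            
----------+--------------
Legal     | 75757.5      
Marketing | 148310.333333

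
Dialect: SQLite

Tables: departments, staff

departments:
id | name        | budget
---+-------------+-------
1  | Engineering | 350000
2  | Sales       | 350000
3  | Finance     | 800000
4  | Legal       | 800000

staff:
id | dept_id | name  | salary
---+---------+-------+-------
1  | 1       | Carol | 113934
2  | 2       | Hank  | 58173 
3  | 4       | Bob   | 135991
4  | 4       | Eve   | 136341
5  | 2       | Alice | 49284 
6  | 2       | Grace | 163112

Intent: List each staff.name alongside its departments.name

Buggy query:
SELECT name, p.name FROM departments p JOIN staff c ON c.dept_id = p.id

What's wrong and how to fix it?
Bug: Both tables have a 'name' column; the unqualified reference is ambiguous

Fix: Qualify the column with its table alias (c.name)

Corrected query:
SELECT c.name, p.name FROM departments p JOIN staff c ON c.dept_id = p.id

Result:
name  | name       
------+------------
Carol | Engineering
Hank  | Sales      
Bob   | Legal      
Eve   | Legal      
Alice | Sales      
Grace | Sales      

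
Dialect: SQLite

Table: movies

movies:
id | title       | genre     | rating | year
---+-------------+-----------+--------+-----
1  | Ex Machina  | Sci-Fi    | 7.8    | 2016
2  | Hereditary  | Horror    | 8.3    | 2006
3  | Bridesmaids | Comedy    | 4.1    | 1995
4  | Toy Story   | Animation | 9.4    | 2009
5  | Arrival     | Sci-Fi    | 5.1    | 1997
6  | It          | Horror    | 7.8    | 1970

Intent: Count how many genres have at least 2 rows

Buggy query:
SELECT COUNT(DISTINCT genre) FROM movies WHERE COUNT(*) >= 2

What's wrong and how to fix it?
Bug: WHERE filters individual rows, not groups, so a group-level COUNT is invalid there

Fix: Group first with HAVING COUNT(*) >= 2, then COUNT the resulting groups

Corrected query:
SELECT COUNT(*) FROM (SELECT genre FROM movies GROUP BY genre HAVING COUNT(*) >= 2)

Result:
COUNT(*)
--------
2       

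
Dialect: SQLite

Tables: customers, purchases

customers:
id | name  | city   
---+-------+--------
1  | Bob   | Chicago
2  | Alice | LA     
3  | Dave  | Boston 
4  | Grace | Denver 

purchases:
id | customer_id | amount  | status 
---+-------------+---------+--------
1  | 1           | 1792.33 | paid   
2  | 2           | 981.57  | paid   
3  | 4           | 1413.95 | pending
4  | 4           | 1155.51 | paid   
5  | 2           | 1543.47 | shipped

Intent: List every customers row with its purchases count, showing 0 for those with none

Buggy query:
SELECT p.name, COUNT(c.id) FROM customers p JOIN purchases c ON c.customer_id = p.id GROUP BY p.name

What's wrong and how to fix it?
Bug: INNER JOIN drops customers rows that have no matching purchases rows

Fix: Switch to LEFT JOIN to retain unmatched parent rows

Corrected query:
SELECT p.name, COUNT(c.id) FROM customers p LEFT JOIN purchases c ON c.customer_id = p.id GROUP BY p.name

Result:
name  | COUNT(c.id)
------+------------
Alice | 2          
Bob   | 1          
Dave  | 0          
Grace | 2          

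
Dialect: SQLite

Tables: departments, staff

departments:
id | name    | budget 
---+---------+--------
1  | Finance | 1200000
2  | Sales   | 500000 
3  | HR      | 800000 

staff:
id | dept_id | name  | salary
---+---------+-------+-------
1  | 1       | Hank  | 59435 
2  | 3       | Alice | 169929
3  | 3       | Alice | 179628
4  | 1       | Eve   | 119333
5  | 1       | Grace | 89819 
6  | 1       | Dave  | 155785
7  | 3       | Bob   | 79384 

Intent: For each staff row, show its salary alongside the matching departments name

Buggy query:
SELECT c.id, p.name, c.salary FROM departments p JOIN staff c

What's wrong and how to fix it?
Bug: JOIN with no ON clause produces a cartesian product; every staff row pairs with every departments row

Fix: Specify the join condition linking the foreign key to the parent id

Corrected query:
SELECT c.id, p.name, c.salary FROM departments p JOIN staff c ON c.dept_id = p.id

Result:
id | name    | salary
---+---------+-------
1  | Finance | 59435 
2  | HR      | 169929
3  | HR      | 179628
4  | Finance | 119333
5  | Finance | 89819 
6  | Finance | 155785
7  | HR      | 79384 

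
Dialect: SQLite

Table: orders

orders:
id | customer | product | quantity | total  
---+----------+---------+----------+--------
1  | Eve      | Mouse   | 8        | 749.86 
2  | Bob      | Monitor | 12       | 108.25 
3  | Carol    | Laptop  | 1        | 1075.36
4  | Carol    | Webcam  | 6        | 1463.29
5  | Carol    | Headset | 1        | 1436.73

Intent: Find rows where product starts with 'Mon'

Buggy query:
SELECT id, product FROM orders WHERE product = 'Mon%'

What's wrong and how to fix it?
Bug: Wildcards only work with LIKE; '=' treats '%' as a literal character

Fix: Use LIKE for wildcard pattern matching

Corrected query:
SELECT id, product FROM orders WHERE product LIKE 'Mon%'

Result:
id | product
---+--------
2  | Monitor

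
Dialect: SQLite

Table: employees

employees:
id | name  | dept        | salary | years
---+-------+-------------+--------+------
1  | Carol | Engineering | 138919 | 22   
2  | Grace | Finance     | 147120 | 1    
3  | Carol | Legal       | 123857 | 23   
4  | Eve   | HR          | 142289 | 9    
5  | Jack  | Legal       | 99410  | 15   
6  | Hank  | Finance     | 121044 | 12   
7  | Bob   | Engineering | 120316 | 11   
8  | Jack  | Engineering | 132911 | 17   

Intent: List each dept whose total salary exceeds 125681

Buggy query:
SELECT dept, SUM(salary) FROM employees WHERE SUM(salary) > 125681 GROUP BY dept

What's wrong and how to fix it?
Bug: SUM(salary) is an aggregate, but WHERE filters rows before aggregation

Fix: Move the aggregate condition to a HAVING clause

Corrected query:
SELECT dept, SUM(salary) FROM employees GROUP BY dept HAVING SUM(salary) > 125681

Result:
dept        | SUM(salary)
------------+------------
Engineering | 392146     
Finance     | 268164     
HR          | 142289     
Legal       | 223267     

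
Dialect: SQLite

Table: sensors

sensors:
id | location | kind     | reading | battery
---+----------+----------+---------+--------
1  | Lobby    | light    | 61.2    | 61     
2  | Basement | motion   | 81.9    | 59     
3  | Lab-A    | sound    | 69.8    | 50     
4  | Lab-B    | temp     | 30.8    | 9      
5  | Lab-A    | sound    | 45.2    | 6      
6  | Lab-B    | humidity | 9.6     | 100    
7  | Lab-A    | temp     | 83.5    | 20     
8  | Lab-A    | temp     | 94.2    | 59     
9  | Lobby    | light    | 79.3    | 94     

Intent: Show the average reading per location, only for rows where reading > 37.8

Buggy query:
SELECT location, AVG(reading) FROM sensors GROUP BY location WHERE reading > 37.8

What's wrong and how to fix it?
Bug: WHERE cannot follow GROUP BY

Fix: Place WHERE between FROM and GROUP BY

Corrected query:
SELECT location, AVG(reading) FROM sensors WHERE reading > 37.8 GROUP BY location

Result:
location | AVG(reading)
---------+-------------
Basement | 81.9        
Lab-A    | 73.175      
Lobby    | 70.25       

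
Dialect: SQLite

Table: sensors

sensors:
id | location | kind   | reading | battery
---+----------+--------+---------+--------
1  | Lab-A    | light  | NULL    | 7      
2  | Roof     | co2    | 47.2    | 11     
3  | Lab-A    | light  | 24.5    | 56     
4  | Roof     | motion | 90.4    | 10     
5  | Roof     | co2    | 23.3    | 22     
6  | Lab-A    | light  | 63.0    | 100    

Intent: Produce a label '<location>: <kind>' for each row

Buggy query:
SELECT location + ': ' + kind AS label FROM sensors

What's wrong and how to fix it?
Bug: '+' is numeric addition; on text columns SQLite converts them to 0 instead of concatenating

Fix: Replace + with || to concatenate text

Corrected query:
SELECT location || ': ' || kind AS label FROM sensors

Result:
label       
------------
Lab-A: light
Roof: co2   
Lab-A: light
Roof: motion
Roof: co2   
Lab-A: light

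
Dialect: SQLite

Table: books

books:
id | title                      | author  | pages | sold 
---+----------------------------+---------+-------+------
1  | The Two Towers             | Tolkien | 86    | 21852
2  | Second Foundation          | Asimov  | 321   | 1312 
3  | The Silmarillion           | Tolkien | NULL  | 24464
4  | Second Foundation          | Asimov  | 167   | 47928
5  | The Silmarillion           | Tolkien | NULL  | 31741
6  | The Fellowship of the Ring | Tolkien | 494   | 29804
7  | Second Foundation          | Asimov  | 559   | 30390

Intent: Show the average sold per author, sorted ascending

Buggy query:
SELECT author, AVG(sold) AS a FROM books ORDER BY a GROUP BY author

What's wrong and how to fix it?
Bug: ORDER BY appears before GROUP BY; SQL clause order requires GROUP BY first

Fix: Move ORDER BY to the end, after GROUP BY

Corrected query:
SELECT author, AVG(sold) AS a FROM books GROUP BY author ORDER BY a

Result:
author  | a           
--------+-------------
Asimov  | 26543.333333
Tolkien | 26965.25    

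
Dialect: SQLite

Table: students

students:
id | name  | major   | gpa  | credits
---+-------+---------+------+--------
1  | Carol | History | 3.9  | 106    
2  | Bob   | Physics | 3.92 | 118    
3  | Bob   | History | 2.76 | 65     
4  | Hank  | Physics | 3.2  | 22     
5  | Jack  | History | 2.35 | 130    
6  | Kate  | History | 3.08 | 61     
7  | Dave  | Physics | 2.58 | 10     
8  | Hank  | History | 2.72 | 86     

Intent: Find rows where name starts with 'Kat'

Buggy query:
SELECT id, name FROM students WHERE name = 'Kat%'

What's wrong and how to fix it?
Bug: Wildcards only work with LIKE; '=' treats '%' as a literal character

Fix: Use LIKE for wildcard pattern matching

Corrected query:
SELECT id, name FROM students WHERE name LIKE 'Kat%'

Result:
id | name
---+-----
6  | Kate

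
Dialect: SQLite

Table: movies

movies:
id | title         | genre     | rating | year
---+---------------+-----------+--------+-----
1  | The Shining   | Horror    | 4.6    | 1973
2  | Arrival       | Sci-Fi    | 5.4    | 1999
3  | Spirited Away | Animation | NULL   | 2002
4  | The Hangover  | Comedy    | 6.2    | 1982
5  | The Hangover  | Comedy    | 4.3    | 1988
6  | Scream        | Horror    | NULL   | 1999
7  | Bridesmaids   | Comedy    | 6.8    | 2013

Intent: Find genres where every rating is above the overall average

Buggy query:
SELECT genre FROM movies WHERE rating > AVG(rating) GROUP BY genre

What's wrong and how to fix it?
Bug: WHERE evaluates per row before aggregation, so AVG() is unavailable

Fix: Use a subquery for AVG and a HAVING MIN(...) filter so the condition holds for every row in the group

Corrected query:
SELECT genre FROM movies GROUP BY genre HAVING MIN(rating) > (SELECT AVG(rating) FROM movies)

Result:
(no rows)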